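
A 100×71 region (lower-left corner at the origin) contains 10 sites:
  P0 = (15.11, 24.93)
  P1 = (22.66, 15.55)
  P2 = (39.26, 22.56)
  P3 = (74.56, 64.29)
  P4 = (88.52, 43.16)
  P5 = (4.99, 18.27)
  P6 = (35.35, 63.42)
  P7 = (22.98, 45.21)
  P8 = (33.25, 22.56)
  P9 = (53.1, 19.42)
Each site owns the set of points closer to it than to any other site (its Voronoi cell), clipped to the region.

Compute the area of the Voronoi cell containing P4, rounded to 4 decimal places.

1. box [0,100]×[0,71]: [(0, 0) (100, 0) (100, 71) (0, 71)]
2. ⊥bis P4·P0 via (51.815,34.045): [(60.2694, 0) (100, 0) (100, 71) (42.6379, 71)]  |A|=3446.7889
3. ⊥bis P4·P1 via (55.59,29.355): [(49.1865, 44.6298) (67.8963, 0) (100, 0) (100, 71) (42.6379, 71)]  |A|=3276.5968
4. ⊥bis P4·P2 via (63.89,32.86): [(77.6317, 0) (100, 0) (100, 71) (47.9403, 71)]  |A|=2642.1954
5. ⊥bis P4·P3 via (81.54,53.725): [(60.8742, 40.0717) (77.6317, 0) (100, 0) (100, 65.921)]  |A|=1737.7748
6. ⊥bis P4·P5 via (46.755,30.715): [(60.8742, 40.0717) (77.6317, 0) (100, 0) (100, 65.921)]  |A|=1737.7748
7. ⊥bis P4·P6 via (61.935,53.29): [(60.8742, 40.0717) (77.6317, 0) (100, 0) (100, 65.921)]  |A|=1737.7748
8. ⊥bis P4·P7 via (55.75,44.185): [(60.8742, 40.0717) (77.6317, 0) (100, 0) (100, 65.921)]  |A|=1737.7748
9. ⊥bis P4·P8 via (60.885,32.86): [(60.8742, 40.0717) (77.6317, 0) (100, 0) (100, 65.921)]  |A|=1737.7748
10. ⊥bis P4·P9 via (70.81,31.29): [(63.6812, 41.9262) (91.7819, 0) (100, 0) (100, 65.921)]  |A|=1369.3634
11. canonical 4-gon: [(63.6812, 41.9262) (91.7819, 0) (100, 0) (100, 65.921)]
12. shoelace: 1369.3634

Area of P4's cell: 1369.3634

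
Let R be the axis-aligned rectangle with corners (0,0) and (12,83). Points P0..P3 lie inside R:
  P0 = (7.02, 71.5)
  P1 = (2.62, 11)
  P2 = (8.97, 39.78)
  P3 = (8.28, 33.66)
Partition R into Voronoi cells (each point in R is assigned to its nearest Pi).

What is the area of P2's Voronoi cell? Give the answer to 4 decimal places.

1. box [0,12]×[0,83]: [(0, 0) (12, 0) (12, 83) (0, 83)]
2. ⊥bis P2·P0 via (7.995,55.64): [(0, 55.1485) (0, 0) (12, 0) (12, 55.8862)]  |A|=666.2083
3. ⊥bis P2·P1 via (5.795,25.39): [(0, 55.1485) (0, 26.6686) (12, 24.0209) (12, 55.8862)]  |A|=362.0711
4. ⊥bis P2·P3 via (8.625,36.72): [(0, 55.1485) (0, 37.6924) (12, 36.3395) (12, 55.8862)]  |A|=222.0168
5. canonical 4-gon: [(0, 55.1485) (0, 37.6924) (12, 36.3395) (12, 55.8862)]
6. shoelace: 222.0168

Area of P2's cell: 222.0168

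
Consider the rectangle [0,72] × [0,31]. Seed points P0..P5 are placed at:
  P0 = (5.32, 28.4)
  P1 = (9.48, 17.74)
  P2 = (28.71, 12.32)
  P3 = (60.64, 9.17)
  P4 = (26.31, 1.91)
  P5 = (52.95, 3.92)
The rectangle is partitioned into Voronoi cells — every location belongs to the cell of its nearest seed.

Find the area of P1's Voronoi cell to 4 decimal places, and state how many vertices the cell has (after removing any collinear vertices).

1. box [0,72]×[0,31]: [(0, 0) (72, 0) (72, 31) (0, 31)]
2. ⊥bis P1·P0 via (7.4,23.07): [(0, 20.1822) (0, 0) (72, 0) (72, 31) (27.7206, 31)]  |A|=2082.0618
3. ⊥bis P1·P2 via (19.095,15.03): [(23.0864, 29.1915) (0, 20.1822) (0, 0) (14.8588, 0)]  |A|=449.8429
4. ⊥bis P1·P3 via (35.06,13.455): [(23.0864, 29.1915) (0, 20.1822) (0, 0) (14.8588, 0)]  |A|=449.8429
5. ⊥bis P1·P4 via (17.895,9.825): [(17.5137, 9.4196) (23.0864, 29.1915) (0, 20.1822) (0, 0) (8.6538, 0)]  |A|=420.6185
6. ⊥bis P1·P5 via (31.215,10.83): [(17.5137, 9.4196) (23.0864, 29.1915) (0, 20.1822) (0, 0) (8.6538, 0)]  |A|=420.6185
7. canonical 5-gon: [(17.5137, 9.4196) (23.0864, 29.1915) (0, 20.1822) (0, 0) (8.6538, 0)]
8. shoelace: 420.6185

Area of P1's cell: 420.6185 (5 vertices)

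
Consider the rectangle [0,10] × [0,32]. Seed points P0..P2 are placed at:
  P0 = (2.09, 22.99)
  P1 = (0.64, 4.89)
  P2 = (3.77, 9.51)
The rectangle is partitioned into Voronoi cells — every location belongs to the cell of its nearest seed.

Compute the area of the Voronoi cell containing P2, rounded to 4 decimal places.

Area of P2's cell: 112.0156

1. box [0,10]×[0,32]: [(0, 0) (10, 0) (10, 32) (0, 32)]
2. ⊥bis P2·P0 via (2.93,16.25): [(0, 15.8848) (0, 0) (10, 0) (10, 17.1311)]  |A|=165.0798
3. ⊥bis P2·P1 via (2.205,7.2): [(0, 15.8848) (0, 8.6939) (10, 1.919) (10, 17.1311)]  |A|=112.0156
4. canonical 4-gon: [(0, 15.8848) (0, 8.6939) (10, 1.919) (10, 17.1311)]
5. shoelace: 112.0156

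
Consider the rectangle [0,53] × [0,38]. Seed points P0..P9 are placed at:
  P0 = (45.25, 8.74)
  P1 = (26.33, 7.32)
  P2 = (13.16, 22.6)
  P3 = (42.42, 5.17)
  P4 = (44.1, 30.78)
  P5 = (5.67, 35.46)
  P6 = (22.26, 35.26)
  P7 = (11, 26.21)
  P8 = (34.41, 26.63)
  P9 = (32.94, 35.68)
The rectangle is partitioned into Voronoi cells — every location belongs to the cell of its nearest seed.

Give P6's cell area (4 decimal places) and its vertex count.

Area of P6's cell: 133.2023 (6 vertices)

1. box [0,53]×[0,38]: [(0, 0) (53, 0) (53, 38) (0, 38)]
2. ⊥bis P6·P0 via (33.755,22): [(0, 0) (8.377, 0) (52.2117, 38) (0, 38)]  |A|=1151.1859
3. ⊥bis P6·P1 via (24.295,21.29): [(0, 17.751) (34.6812, 22.803) (52.2117, 38) (0, 38)]  |A|=747.8628
4. ⊥bis P6·P2 via (17.71,28.93): [(27.6574, 21.7798) (34.6812, 22.803) (52.2117, 38) (5.0917, 38)]  |A|=426.5503
5. ⊥bis P6·P3 via (32.34,20.215): [(27.6574, 21.7798) (34.6812, 22.803) (52.2117, 38) (5.0917, 38)]  |A|=426.5503
6. ⊥bis P6·P4 via (33.18,33.02): [(27.6574, 21.7798) (30.9734, 22.2628) (34.2015, 38) (5.0917, 38)]  |A|=261.3958
7. ⊥bis P6·P5 via (13.965,35.36): [(13.9203, 31.654) (27.6574, 21.7798) (30.9734, 22.2628) (34.2015, 38) (13.9968, 38)]  |A|=233.14
8. ⊥bis P6·P7 via (16.63,30.735): [(13.9495, 34.0701) (18.5879, 28.2989) (27.6574, 21.7798) (30.9734, 22.2628) (34.2015, 38) (13.9968, 38)]  |A|=227.4524
9. ⊥bis P6·P8 via (28.335,30.945): [(13.9495, 34.0701) (18.5879, 28.2989) (23.7964, 24.5551) (33.3461, 38) (13.9968, 38)]  |A|=155.9946
10. ⊥bis P6·P9 via (27.6,35.47): [(13.9495, 34.0701) (18.5879, 28.2989) (23.7964, 24.5551) (27.8072, 30.2019) (27.5005, 38) (13.9968, 38)]  |A|=133.2023
11. canonical 6-gon: [(13.9495, 34.0701) (18.5879, 28.2989) (23.7964, 24.5551) (27.8072, 30.2019) (27.5005, 38) (13.9968, 38)]
12. shoelace: 133.2023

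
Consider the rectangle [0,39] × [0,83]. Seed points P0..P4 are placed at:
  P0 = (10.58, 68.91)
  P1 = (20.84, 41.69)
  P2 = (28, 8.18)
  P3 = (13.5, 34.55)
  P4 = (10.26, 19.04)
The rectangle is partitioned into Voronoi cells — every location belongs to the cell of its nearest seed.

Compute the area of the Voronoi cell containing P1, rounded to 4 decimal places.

1. box [0,39]×[0,83]: [(0, 0) (39, 0) (39, 83) (0, 83)]
2. ⊥bis P1·P0 via (15.71,55.3): [(0, 49.3784) (0, 0) (39, 0) (39, 64.0787)]  |A|=2212.4138
3. ⊥bis P1·P2 via (24.42,24.935): [(0, 49.3784) (0, 19.7172) (39, 28.0503) (39, 64.0787)]  |A|=1280.9474
4. ⊥bis P1·P3 via (17.17,38.12): [(4.55, 51.0935) (29.0363, 25.9213) (39, 28.0503) (39, 64.0787)]  |A|=772.0578
5. ⊥bis P1·P4 via (15.55,30.365): [(4.55, 51.0935) (29.0363, 25.9213) (39, 28.0503) (39, 64.0787)]  |A|=772.0578
6. canonical 4-gon: [(4.55, 51.0935) (29.0363, 25.9213) (39, 28.0503) (39, 64.0787)]
7. shoelace: 772.0578

Area of P1's cell: 772.0578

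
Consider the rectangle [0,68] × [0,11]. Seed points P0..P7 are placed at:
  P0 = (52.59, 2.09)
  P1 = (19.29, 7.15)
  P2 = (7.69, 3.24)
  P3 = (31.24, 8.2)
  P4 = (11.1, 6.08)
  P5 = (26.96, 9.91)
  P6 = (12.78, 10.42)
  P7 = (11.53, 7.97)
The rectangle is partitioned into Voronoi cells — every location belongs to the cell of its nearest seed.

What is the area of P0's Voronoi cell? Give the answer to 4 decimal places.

1. box [0,68]×[0,11]: [(0, 0) (68, 0) (68, 11) (0, 11)]
2. ⊥bis P0·P1 via (35.94,4.62): [(35.238, 0) (68, 0) (68, 11) (36.9095, 11)]  |A|=351.1891
3. ⊥bis P0·P2 via (30.14,2.665): [(35.238, 0) (68, 0) (68, 11) (36.9095, 11)]  |A|=351.1891
4. ⊥bis P0·P3 via (41.915,5.145): [(40.4426, 0) (68, 0) (68, 11) (43.5906, 11)]  |A|=285.8175
5. ⊥bis P0·P4 via (31.845,4.085): [(40.4426, 0) (68, 0) (68, 11) (43.5906, 11)]  |A|=285.8175
6. ⊥bis P0·P5 via (39.775,6): [(40.4426, 0) (68, 0) (68, 11) (43.5906, 11)]  |A|=285.8175
7. ⊥bis P0·P6 via (32.685,6.255): [(40.4426, 0) (68, 0) (68, 11) (43.5906, 11)]  |A|=285.8175
8. ⊥bis P0·P7 via (32.06,5.03): [(40.4426, 0) (68, 0) (68, 11) (43.5906, 11)]  |A|=285.8175
9. canonical 4-gon: [(40.4426, 0) (68, 0) (68, 11) (43.5906, 11)]
10. shoelace: 285.8175

Area of P0's cell: 285.8175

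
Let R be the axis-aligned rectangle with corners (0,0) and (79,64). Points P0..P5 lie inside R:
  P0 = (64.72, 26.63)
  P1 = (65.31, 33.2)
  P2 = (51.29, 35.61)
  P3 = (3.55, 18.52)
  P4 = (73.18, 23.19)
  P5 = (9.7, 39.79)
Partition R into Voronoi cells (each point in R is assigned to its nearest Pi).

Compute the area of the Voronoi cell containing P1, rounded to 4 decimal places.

Area of P1's cell: 608.6832

1. box [0,79]×[0,64]: [(0, 0) (79, 0) (79, 64) (0, 64)]
2. ⊥bis P1·P0 via (65.015,29.915): [(0, 35.7535) (79, 28.6591) (79, 64) (0, 64)]  |A|=2511.7022
3. ⊥bis P1·P2 via (58.3,34.405): [(57.642, 30.5771) (79, 28.6591) (79, 64) (63.3873, 64)]  |A|=638.3161
4. ⊥bis P1·P3 via (34.43,25.86): [(57.642, 30.5771) (79, 28.6591) (79, 64) (63.3873, 64)]  |A|=638.3161
5. ⊥bis P1·P4 via (69.245,28.195): [(57.642, 30.5771) (70.7748, 29.3978) (79, 35.8645) (79, 64) (63.3873, 64)]  |A|=608.6832
6. ⊥bis P1·P5 via (37.505,36.495): [(57.642, 30.5771) (70.7748, 29.3978) (79, 35.8645) (79, 64) (63.3873, 64)]  |A|=608.6832
7. canonical 5-gon: [(57.642, 30.5771) (70.7748, 29.3978) (79, 35.8645) (79, 64) (63.3873, 64)]
8. shoelace: 608.6832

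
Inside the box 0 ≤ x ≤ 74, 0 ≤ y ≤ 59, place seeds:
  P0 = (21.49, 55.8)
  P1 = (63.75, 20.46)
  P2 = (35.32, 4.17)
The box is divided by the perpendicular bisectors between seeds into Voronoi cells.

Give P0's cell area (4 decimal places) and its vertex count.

1. box [0,74]×[0,59]: [(0, 0) (74, 0) (74, 59) (0, 59)]
2. ⊥bis P0·P1 via (42.62,38.13): [(0, 0) (10.7337, 0) (60.0726, 59) (0, 59)]  |A|=2088.7857
3. ⊥bis P0·P2 via (28.405,29.985): [(0, 22.3762) (37.9459, 32.5407) (60.0726, 59) (0, 59)]  |A|=1489.6008
4. canonical 4-gon: [(0, 22.3762) (37.9459, 32.5407) (60.0726, 59) (0, 59)]
5. shoelace: 1489.6008

Area of P0's cell: 1489.6008 (4 vertices)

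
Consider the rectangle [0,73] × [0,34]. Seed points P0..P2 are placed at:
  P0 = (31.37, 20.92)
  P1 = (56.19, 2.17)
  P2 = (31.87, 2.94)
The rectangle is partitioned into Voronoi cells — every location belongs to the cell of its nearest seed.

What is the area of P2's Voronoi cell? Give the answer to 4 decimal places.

1. box [0,73]×[0,34]: [(0, 0) (73, 0) (73, 34) (0, 34)]
2. ⊥bis P2·P0 via (31.62,11.93): [(0, 11.0507) (0, 0) (73, 0) (73, 13.0807)]  |A|=880.7966
3. ⊥bis P2·P1 via (44.03,2.555): [(44.338, 12.2837) (0, 11.0507) (0, 0) (43.9491, 0)]  |A|=514.911
4. canonical 4-gon: [(44.338, 12.2837) (0, 11.0507) (0, 0) (43.9491, 0)]
5. shoelace: 514.911

Area of P2's cell: 514.9110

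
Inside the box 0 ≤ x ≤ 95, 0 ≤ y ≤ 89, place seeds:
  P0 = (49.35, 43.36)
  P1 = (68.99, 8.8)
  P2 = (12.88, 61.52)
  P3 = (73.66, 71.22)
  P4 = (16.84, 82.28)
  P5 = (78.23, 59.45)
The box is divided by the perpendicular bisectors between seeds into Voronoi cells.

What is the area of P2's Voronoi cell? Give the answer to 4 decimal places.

1. box [0,95]×[0,89]: [(0, 0) (95, 0) (95, 89) (0, 89)]
2. ⊥bis P2·P0 via (31.115,52.44): [(0, 0) (5.0028, 0) (49.3198, 89) (0, 89)]  |A|=2417.3582
3. ⊥bis P2·P1 via (40.935,35.16): [(0, 0) (5.0028, 0) (49.3198, 89) (0, 89)]  |A|=2417.3582
4. ⊥bis P2·P3 via (43.27,66.37): [(0, 0) (5.0028, 0) (42.0034, 74.3067) (39.6584, 89) (0, 89)]  |A|=2346.3793
5. ⊥bis P2·P4 via (14.86,71.9): [(0, 74.7346) (0, 0) (5.0028, 0) (38.5544, 67.3803)]  |A|=1609.2198
6. ⊥bis P2·P5 via (45.555,60.485): [(0, 74.7346) (0, 0) (5.0028, 0) (38.5544, 67.3803)]  |A|=1609.2198
7. canonical 4-gon: [(0, 74.7346) (0, 0) (5.0028, 0) (38.5544, 67.3803)]
8. shoelace: 1609.2198

Area of P2's cell: 1609.2198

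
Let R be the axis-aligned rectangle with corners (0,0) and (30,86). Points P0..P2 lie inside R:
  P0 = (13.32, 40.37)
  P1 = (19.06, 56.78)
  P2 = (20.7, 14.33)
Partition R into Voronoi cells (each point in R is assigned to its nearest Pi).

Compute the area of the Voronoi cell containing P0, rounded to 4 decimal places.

Area of P0's cell: 666.3270

1. box [0,30]×[0,86]: [(0, 0) (30, 0) (30, 86) (0, 86)]
2. ⊥bis P0·P1 via (16.19,48.575): [(0, 54.238) (0, 0) (30, 0) (30, 43.7444)]  |A|=1469.7374
3. ⊥bis P0·P2 via (17.01,27.35): [(0, 54.238) (0, 22.5292) (30, 31.0315) (30, 43.7444)]  |A|=666.327
4. canonical 4-gon: [(0, 54.238) (0, 22.5292) (30, 31.0315) (30, 43.7444)]
5. shoelace: 666.327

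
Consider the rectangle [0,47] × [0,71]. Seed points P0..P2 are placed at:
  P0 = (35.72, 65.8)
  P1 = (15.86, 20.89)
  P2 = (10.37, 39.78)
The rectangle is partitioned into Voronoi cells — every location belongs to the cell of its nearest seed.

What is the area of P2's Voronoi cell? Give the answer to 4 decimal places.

1. box [0,47]×[0,71]: [(0, 0) (47, 0) (47, 71) (0, 71)]
2. ⊥bis P2·P0 via (23.045,52.79): [(0, 0) (47, 0) (47, 29.4518) (4.3537, 71) (0, 71)]  |A|=2451.0623
3. ⊥bis P2·P1 via (13.115,30.335): [(0, 26.5234) (38.5161, 37.7173) (4.3537, 71) (0, 71)]  |A|=928.9836
4. canonical 4-gon: [(0, 26.5234) (38.5161, 37.7173) (4.3537, 71) (0, 71)]
5. shoelace: 928.9836

Area of P2's cell: 928.9836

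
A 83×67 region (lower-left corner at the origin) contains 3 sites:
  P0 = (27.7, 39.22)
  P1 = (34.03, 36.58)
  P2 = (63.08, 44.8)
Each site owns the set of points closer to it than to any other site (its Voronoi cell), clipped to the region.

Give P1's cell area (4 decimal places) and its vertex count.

Area of P1's cell: 1447.0449 (3 vertices)

1. box [0,83]×[0,67]: [(0, 0) (83, 0) (83, 67) (0, 67)]
2. ⊥bis P1·P0 via (30.865,37.9): [(15.0584, 0) (83, 0) (83, 67) (43.0015, 67)]  |A|=3615.9948
3. ⊥bis P1·P2 via (48.555,40.69): [(41.8748, 64.2984) (15.0584, 0) (60.0687, 0)]  |A|=1447.0449
4. canonical 3-gon: [(41.8748, 64.2984) (15.0584, 0) (60.0687, 0)]
5. shoelace: 1447.0449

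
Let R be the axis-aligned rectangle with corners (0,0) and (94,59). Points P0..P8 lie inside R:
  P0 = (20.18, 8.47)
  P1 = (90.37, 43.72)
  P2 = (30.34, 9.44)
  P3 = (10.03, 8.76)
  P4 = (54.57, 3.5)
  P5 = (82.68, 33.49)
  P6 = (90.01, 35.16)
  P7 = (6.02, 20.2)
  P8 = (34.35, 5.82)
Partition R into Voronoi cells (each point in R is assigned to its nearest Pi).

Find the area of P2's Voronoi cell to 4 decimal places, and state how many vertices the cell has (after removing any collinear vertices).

1. box [0,94]×[0,59]: [(0, 0) (94, 0) (94, 59) (0, 59)]
2. ⊥bis P2·P0 via (25.26,8.955): [(26.115, 0) (94, 0) (94, 59) (20.4821, 59)]  |A|=4171.3874
3. ⊥bis P2·P1 via (60.355,26.58): [(26.115, 0) (75.5335, 0) (41.8416, 59) (20.4821, 59)]  |A|=2087.9523
4. ⊥bis P2·P3 via (20.185,9.1): [(26.115, 0) (75.5335, 0) (41.8416, 59) (20.4821, 59)]  |A|=2087.9523
5. ⊥bis P2·P4 via (42.455,6.47): [(26.115, 0) (40.8689, 0) (51.2806, 42.4708) (41.8416, 59) (20.4821, 59)]  |A|=1351.8367
6. ⊥bis P2·P5 via (56.51,21.465): [(26.115, 0) (40.8689, 0) (49.7419, 36.1943) (39.2628, 59) (20.4821, 59)]  |A|=1280.093
7. ⊥bis P2·P6 via (60.175,22.3): [(26.115, 0) (40.8689, 0) (49.7419, 36.1943) (39.2628, 59) (20.4821, 59)]  |A|=1280.093
8. ⊥bis P2·P7 via (18.18,14.82): [(23.5428, 26.9412) (26.115, 0) (40.8689, 0) (49.7419, 36.1943) (39.2628, 59) (37.7267, 59)]  |A|=1003.6711
9. ⊥bis P2·P8 via (32.345,7.63): [(23.5428, 26.9412) (26.052, 0.6591) (46.6144, 23.4367) (49.7419, 36.1943) (39.2628, 59) (37.7267, 59)]  |A|=823.2868
10. canonical 6-gon: [(23.5428, 26.9412) (26.052, 0.6591) (46.6144, 23.4367) (49.7419, 36.1943) (39.2628, 59) (37.7267, 59)]
11. shoelace: 823.2868

Area of P2's cell: 823.2868 (6 vertices)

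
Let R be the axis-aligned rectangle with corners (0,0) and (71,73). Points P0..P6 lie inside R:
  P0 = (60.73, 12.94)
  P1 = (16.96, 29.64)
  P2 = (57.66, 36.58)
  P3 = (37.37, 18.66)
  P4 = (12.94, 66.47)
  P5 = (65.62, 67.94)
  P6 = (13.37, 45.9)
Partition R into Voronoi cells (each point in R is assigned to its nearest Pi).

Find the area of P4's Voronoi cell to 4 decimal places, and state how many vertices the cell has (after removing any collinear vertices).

Area of P4's cell: 655.7765 (5 vertices)

1. box [0,71]×[0,73]: [(0, 0) (71, 0) (71, 73) (0, 73)]
2. ⊥bis P4·P0 via (36.835,39.705): [(0, 6.8198) (71, 70.2065) (71, 73) (0, 73)]  |A|=2448.5662
3. ⊥bis P4·P1 via (14.95,48.055): [(0, 46.4232) (50.539, 51.9395) (71, 70.2065) (71, 73) (0, 73)]  |A|=1447.8076
4. ⊥bis P4·P2 via (35.3,51.525): [(0, 46.4232) (34.3996, 50.1779) (49.6535, 73) (0, 73)]  |A|=1023.7137
5. ⊥bis P4·P3 via (25.155,42.565): [(0, 46.4232) (34.3996, 50.1779) (49.6535, 73) (0, 73)]  |A|=1023.7137
6. ⊥bis P4·P5 via (39.28,67.205): [(0, 46.4232) (34.3996, 50.1779) (39.5405, 57.8694) (39.1183, 73) (0, 73)]  |A|=944.0121
7. ⊥bis P4·P6 via (13.155,56.185): [(0, 55.91) (38.7726, 56.7205) (39.5405, 57.8694) (39.1183, 73) (0, 73)]  |A|=655.7765
8. canonical 5-gon: [(0, 55.91) (38.7726, 56.7205) (39.5405, 57.8694) (39.1183, 73) (0, 73)]
9. shoelace: 655.7765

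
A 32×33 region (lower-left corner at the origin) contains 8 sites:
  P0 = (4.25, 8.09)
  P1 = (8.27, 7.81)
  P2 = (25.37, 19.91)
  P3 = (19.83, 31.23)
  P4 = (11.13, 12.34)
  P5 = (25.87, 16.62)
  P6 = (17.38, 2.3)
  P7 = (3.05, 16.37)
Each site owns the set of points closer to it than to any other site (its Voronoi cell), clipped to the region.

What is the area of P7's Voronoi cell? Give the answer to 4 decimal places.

Area of P7's cell: 171.3982

1. box [0,32]×[0,33]: [(0, 0) (32, 0) (32, 33) (0, 33)]
2. ⊥bis P7·P0 via (3.65,12.23): [(0, 11.701) (32, 16.3387) (32, 33) (0, 33)]  |A|=607.3646
3. ⊥bis P7·P1 via (5.66,12.09): [(0, 11.701) (6.5878, 12.6558) (32, 28.1525) (32, 33) (0, 33)]  |A|=457.2573
4. ⊥bis P7·P2 via (14.21,18.14): [(0, 11.701) (6.5878, 12.6558) (14.3309, 17.3776) (11.8532, 33) (0, 33)]  |A|=257.0611
5. ⊥bis P7·P3 via (11.44,23.8): [(0, 11.701) (6.5878, 12.6558) (14.3309, 17.3776) (13.7208, 21.2245) (3.2927, 33) (0, 33)]  |A|=206.6592
6. ⊥bis P7·P4 via (7.09,14.355): [(0, 11.701) (6.2156, 12.6018) (11.6708, 23.5394) (3.2927, 33) (0, 33)]  |A|=171.3982
7. ⊥bis P7·P5 via (14.46,16.495): [(0, 11.701) (6.2156, 12.6018) (11.6708, 23.5394) (3.2927, 33) (0, 33)]  |A|=171.3982
8. ⊥bis P7·P6 via (10.215,9.335): [(0, 11.701) (6.2156, 12.6018) (11.6708, 23.5394) (3.2927, 33) (0, 33)]  |A|=171.3982
9. canonical 5-gon: [(0, 11.701) (6.2156, 12.6018) (11.6708, 23.5394) (3.2927, 33) (0, 33)]
10. shoelace: 171.3982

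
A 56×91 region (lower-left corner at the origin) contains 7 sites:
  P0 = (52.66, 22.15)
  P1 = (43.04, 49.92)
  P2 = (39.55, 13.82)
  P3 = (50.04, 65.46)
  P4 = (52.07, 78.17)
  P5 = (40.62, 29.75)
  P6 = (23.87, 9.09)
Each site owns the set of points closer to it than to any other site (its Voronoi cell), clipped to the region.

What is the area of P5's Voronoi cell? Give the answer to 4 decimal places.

1. box [0,56]×[0,91]: [(0, 0) (56, 0) (56, 91) (0, 91)]
2. ⊥bis P5·P0 via (46.64,25.95): [(0, 0) (30.2596, 0) (56, 40.7782) (56, 91) (0, 91)]  |A|=4571.1763
3. ⊥bis P5·P1 via (41.83,39.835): [(0, 44.8538) (0, 0) (30.2596, 0) (54.4489, 38.321)]  |A|=1800.9085
4. ⊥bis P5·P2 via (40.085,21.785): [(0, 44.8538) (0, 24.4775) (43.8512, 21.532) (54.4489, 38.321)]  |A|=938.4497
5. ⊥bis P5·P3 via (45.33,47.605): [(0, 44.8538) (0, 24.4775) (43.8512, 21.532) (54.4489, 38.321)]  |A|=938.4497
6. ⊥bis P5·P4 via (46.345,53.96): [(0, 44.8538) (0, 24.4775) (43.8512, 21.532) (54.4489, 38.321)]  |A|=938.4497
7. ⊥bis P5·P6 via (32.245,19.42): [(1.026, 44.7307) (28.3562, 22.5728) (43.8512, 21.532) (54.4489, 38.321)]  |A|=639.8674
8. canonical 4-gon: [(1.026, 44.7307) (28.3562, 22.5728) (43.8512, 21.532) (54.4489, 38.321)]
9. shoelace: 639.8674

Area of P5's cell: 639.8674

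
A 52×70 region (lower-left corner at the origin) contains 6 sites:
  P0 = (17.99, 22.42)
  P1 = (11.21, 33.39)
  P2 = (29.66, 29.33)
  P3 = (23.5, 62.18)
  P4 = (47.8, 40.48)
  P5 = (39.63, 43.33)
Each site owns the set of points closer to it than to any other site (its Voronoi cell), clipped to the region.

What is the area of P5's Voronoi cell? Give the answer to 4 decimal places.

Area of P5's cell: 439.6720

1. box [0,52]×[0,70]: [(0, 0) (52, 0) (52, 70) (0, 70)]
2. ⊥bis P5·P0 via (28.81,32.875): [(0, 62.6908) (52, 8.8754) (52, 70) (0, 70)]  |A|=1779.2787
3. ⊥bis P5·P1 via (25.42,38.36): [(26.5035, 35.262) (52, 8.8754) (52, 70) (14.3538, 70)]  |A|=1433.1077
4. ⊥bis P5·P2 via (34.645,36.33): [(23.3057, 44.4052) (52, 23.9708) (52, 70) (14.3538, 70)]  |A|=1142.1623
5. ⊥bis P5·P3 via (31.565,52.755): [(22.9605, 45.3921) (23.3057, 44.4052) (52, 23.9708) (52, 70) (51.718, 70)]  |A|=682.4348
6. ⊥bis P5·P4 via (43.715,41.905): [(22.9605, 45.3921) (23.3057, 44.4052) (40.3524, 32.2655) (52, 65.6553) (52, 70) (51.718, 70)]  |A|=439.672
7. canonical 6-gon: [(22.9605, 45.3921) (23.3057, 44.4052) (40.3524, 32.2655) (52, 65.6553) (52, 70) (51.718, 70)]
8. shoelace: 439.672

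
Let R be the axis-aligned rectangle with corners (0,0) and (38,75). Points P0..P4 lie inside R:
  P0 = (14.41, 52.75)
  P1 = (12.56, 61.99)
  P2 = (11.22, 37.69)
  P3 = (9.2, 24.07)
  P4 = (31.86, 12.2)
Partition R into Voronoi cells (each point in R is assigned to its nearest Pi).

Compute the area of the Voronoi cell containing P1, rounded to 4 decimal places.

1. box [0,38]×[0,75]: [(0, 0) (38, 0) (38, 75) (0, 75)]
2. ⊥bis P1·P0 via (13.485,57.37): [(0, 54.6701) (38, 62.2783) (38, 75) (0, 75)]  |A|=627.9806
3. ⊥bis P1·P2 via (11.89,49.84): [(0, 54.6701) (38, 62.2783) (38, 75) (0, 75)]  |A|=627.9806
4. ⊥bis P1·P3 via (10.88,43.03): [(0, 54.6701) (38, 62.2783) (38, 75) (0, 75)]  |A|=627.9806
5. ⊥bis P1·P4 via (22.21,37.095): [(0, 54.6701) (38, 62.2783) (38, 75) (0, 75)]  |A|=627.9806
6. canonical 4-gon: [(0, 54.6701) (38, 62.2783) (38, 75) (0, 75)]
7. shoelace: 627.9806

Area of P1's cell: 627.9806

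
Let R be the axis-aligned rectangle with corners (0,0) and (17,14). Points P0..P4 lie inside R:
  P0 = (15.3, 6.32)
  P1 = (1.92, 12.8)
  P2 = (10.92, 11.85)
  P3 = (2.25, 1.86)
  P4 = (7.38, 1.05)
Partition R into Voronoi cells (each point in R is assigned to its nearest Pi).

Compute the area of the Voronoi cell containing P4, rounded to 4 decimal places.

Area of P4's cell: 44.1839

1. box [0,17]×[0,14]: [(0, 0) (17, 0) (17, 14) (0, 14)]
2. ⊥bis P4·P0 via (11.34,3.685): [(0, 0) (13.792, 0) (4.4764, 14) (0, 14)]  |A|=127.8786
3. ⊥bis P4·P1 via (4.65,6.925): [(0, 4.7642) (0, 0) (13.792, 0) (8.1133, 8.5343)]  |A|=78.1794
4. ⊥bis P4·P2 via (9.15,6.45): [(5.9119, 7.5114) (0, 4.7642) (0, 0) (13.792, 0) (9.5978, 6.3032)]  |A|=74.9643
5. ⊥bis P4·P3 via (4.815,1.455): [(5.9119, 7.5114) (5.7601, 7.4409) (4.5853, 0) (13.792, 0) (9.5978, 6.3032)]  |A|=44.1839
6. canonical 5-gon: [(5.9119, 7.5114) (5.7601, 7.4409) (4.5853, 0) (13.792, 0) (9.5978, 6.3032)]
7. shoelace: 44.1839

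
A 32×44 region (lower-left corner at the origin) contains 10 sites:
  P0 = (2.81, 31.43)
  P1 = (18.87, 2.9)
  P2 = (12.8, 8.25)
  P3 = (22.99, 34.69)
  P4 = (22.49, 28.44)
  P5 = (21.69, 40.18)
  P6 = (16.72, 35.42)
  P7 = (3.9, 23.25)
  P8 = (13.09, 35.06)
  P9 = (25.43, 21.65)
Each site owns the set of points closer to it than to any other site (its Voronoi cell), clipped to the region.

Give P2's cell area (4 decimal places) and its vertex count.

Area of P2's cell: 267.5475 (5 vertices)

1. box [0,32]×[0,44]: [(0, 0) (32, 0) (32, 44) (0, 44)]
2. ⊥bis P2·P0 via (7.805,19.84): [(0, 16.4762) (0, 0) (32, 0) (32, 30.2674)]  |A|=747.8989
3. ⊥bis P2·P1 via (15.835,5.575): [(0, 16.4762) (0, 0) (10.9213, 0) (32, 23.9155) (32, 30.2674)]  |A|=495.8451
4. ⊥bis P2·P3 via (17.895,21.47): [(14.565, 22.7534) (0, 16.4762) (0, 0) (10.9213, 0) (26.8147, 18.0323)]  |A|=392.1985
5. ⊥bis P2·P4 via (17.645,18.345): [(11.3483, 21.3671) (0, 16.4762) (0, 0) (10.9213, 0) (24.2825, 15.1594)]  |A|=349.675
6. ⊥bis P2·P5 via (17.245,24.215): [(11.3483, 21.3671) (0, 16.4762) (0, 0) (10.9213, 0) (24.2825, 15.1594)]  |A|=349.675
7. ⊥bis P2·P6 via (14.76,21.835): [(11.3483, 21.3671) (0, 16.4762) (0, 0) (10.9213, 0) (24.2825, 15.1594)]  |A|=349.675
8. ⊥bis P2·P7 via (8.35,15.75): [(14.9243, 19.6508) (0, 10.7957) (0, 0) (10.9213, 0) (24.2825, 15.1594)]  |A|=288.8023
9. ⊥bis P2·P8 via (12.945,21.655): [(14.9243, 19.6508) (0, 10.7957) (0, 0) (10.9213, 0) (24.2825, 15.1594)]  |A|=288.8023
10. ⊥bis P2·P9 via (19.115,14.95): [(14.4354, 19.3607) (0, 10.7957) (0, 0) (10.9213, 0) (21.8368, 12.3846)]  |A|=267.5475
11. canonical 5-gon: [(14.4354, 19.3607) (0, 10.7957) (0, 0) (10.9213, 0) (21.8368, 12.3846)]
12. shoelace: 267.5475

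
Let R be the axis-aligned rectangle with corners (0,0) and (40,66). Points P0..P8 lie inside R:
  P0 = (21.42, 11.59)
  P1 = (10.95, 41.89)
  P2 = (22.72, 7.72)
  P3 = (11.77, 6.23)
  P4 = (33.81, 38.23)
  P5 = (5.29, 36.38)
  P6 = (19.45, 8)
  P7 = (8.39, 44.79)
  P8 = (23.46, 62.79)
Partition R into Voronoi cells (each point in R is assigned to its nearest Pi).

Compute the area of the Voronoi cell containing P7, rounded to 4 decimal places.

1. box [0,40]×[0,66]: [(0, 0) (40, 0) (40, 66) (0, 66)]
2. ⊥bis P7·P0 via (14.905,28.19): [(0, 22.3402) (40, 38.039) (40, 66) (0, 66)]  |A|=1432.4146
3. ⊥bis P7·P1 via (9.67,43.34): [(0, 34.8037) (35.3395, 66) (0, 66)]  |A|=551.2309
4. ⊥bis P7·P2 via (15.555,26.255): [(0, 34.8037) (35.3395, 66) (0, 66)]  |A|=551.2309
5. ⊥bis P7·P3 via (10.08,25.51): [(0, 34.8037) (35.3395, 66) (0, 66)]  |A|=551.2309
6. ⊥bis P7·P4 via (21.1,41.51): [(0, 34.8037) (25.0836, 56.9465) (27.42, 66) (0, 66)]  |A|=515.3811
7. ⊥bis P7·P5 via (6.84,40.585): [(0, 43.1063) (6.6348, 40.6606) (25.0836, 56.9465) (27.42, 66) (0, 66)]  |A|=487.8383
8. ⊥bis P7·P6 via (13.92,26.395): [(0, 43.1063) (6.6348, 40.6606) (25.0836, 56.9465) (27.42, 66) (0, 66)]  |A|=487.8383
9. ⊥bis P7·P8 via (15.925,53.79): [(0, 43.1063) (6.6348, 40.6606) (18.7903, 51.3911) (1.3411, 66) (0, 66)]  |A|=275.3473
10. canonical 5-gon: [(0, 43.1063) (6.6348, 40.6606) (18.7903, 51.3911) (1.3411, 66) (0, 66)]
11. shoelace: 275.3473

Area of P7's cell: 275.3473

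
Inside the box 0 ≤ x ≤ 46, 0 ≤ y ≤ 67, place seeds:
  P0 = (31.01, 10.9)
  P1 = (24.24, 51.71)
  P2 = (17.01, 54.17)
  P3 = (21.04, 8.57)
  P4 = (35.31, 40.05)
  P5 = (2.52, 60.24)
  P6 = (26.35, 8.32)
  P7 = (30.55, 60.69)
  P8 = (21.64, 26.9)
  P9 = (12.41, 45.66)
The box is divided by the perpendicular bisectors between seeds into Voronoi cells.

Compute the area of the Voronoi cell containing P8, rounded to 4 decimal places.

1. box [0,46]×[0,67]: [(0, 0) (46, 0) (46, 67) (0, 67)]
2. ⊥bis P8·P0 via (26.325,18.9): [(0, 3.4834) (46, 30.4222) (46, 67) (0, 67)]  |A|=2302.1713
3. ⊥bis P8·P1 via (22.94,39.305): [(0, 41.709) (0, 3.4834) (46, 30.4222) (46, 36.8884)]  |A|=1027.9121
4. ⊥bis P8·P2 via (19.325,40.535): [(16.2251, 40.0087) (0, 37.2539) (0, 3.4834) (46, 30.4222) (46, 36.8884)]  |A|=991.7698
5. ⊥bis P8·P3 via (21.34,17.735): [(16.2251, 40.0087) (0, 37.2539) (0, 18.4335) (24.1771, 17.6421) (46, 30.4222) (46, 36.8884)]  |A|=811.0448
6. ⊥bis P8·P4 via (28.475,33.475): [(22.8586, 39.3135) (16.2251, 40.0087) (0, 37.2539) (0, 18.4335) (24.1771, 17.6421) (36.6686, 24.9574)]  |A|=631.5104
7. ⊥bis P8·P5 via (12.08,43.57): [(22.8586, 39.3135) (16.2251, 40.0087) (1.5151, 37.5112) (0, 36.6423) (0, 18.4335) (24.1771, 17.6421) (36.6686, 24.9574)]  |A|=631.0471
8. ⊥bis P8·P6 via (23.995,17.61): [(22.8586, 39.3135) (16.2251, 40.0087) (1.5151, 37.5112) (0, 36.6423) (0, 18.4335) (24.1281, 17.6437) (24.2193, 17.6669) (36.6686, 24.9574)]  |A|=631.0465
9. ⊥bis P8·P7 via (26.095,43.795): [(22.8586, 39.3135) (16.2251, 40.0087) (1.5151, 37.5112) (0, 36.6423) (0, 18.4335) (24.1281, 17.6437) (24.2193, 17.6669) (36.6686, 24.9574)]  |A|=631.0465
10. ⊥bis P8·P9 via (17.025,36.28): [(22.9652, 39.2026) (0, 27.9036) (0, 18.4335) (24.1281, 17.6437) (24.2193, 17.6669) (36.6686, 24.9574)]  |A|=507.99
11. canonical 6-gon: [(22.9652, 39.2026) (0, 27.9036) (0, 18.4335) (24.1281, 17.6437) (24.2193, 17.6669) (36.6686, 24.9574)]
12. shoelace: 507.99

Area of P8's cell: 507.9900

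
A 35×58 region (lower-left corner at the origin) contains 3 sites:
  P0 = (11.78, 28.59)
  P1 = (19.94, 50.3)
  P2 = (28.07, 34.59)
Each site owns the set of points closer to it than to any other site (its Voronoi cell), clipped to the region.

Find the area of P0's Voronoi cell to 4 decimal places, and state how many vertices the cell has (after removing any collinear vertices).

Area of P0's cell: 1005.3319 (4 vertices)

1. box [0,35]×[0,58]: [(0, 0) (35, 0) (35, 58) (0, 58)]
2. ⊥bis P0·P1 via (15.86,39.445): [(0, 45.4062) (0, 0) (35, 0) (35, 32.251)]  |A|=1359.0004
3. ⊥bis P0·P2 via (19.925,31.59): [(17.2201, 38.9338) (0, 45.4062) (0, 0) (31.5604, 0)]  |A|=1005.3319
4. canonical 4-gon: [(17.2201, 38.9338) (0, 45.4062) (0, 0) (31.5604, 0)]
5. shoelace: 1005.3319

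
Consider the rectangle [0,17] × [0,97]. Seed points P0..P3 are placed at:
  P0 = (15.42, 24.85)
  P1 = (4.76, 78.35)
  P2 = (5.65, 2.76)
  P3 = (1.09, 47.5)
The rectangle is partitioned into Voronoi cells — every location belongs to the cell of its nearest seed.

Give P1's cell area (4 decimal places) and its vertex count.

Area of P1's cell: 590.5497 (4 vertices)

1. box [0,17]×[0,97]: [(0, 0) (17, 0) (17, 97) (0, 97)]
2. ⊥bis P1·P0 via (10.09,51.6): [(0, 49.5895) (17, 52.9768) (17, 97) (0, 97)]  |A|=777.1858
3. ⊥bis P1·P2 via (5.205,40.555): [(0, 49.5895) (17, 52.9768) (17, 97) (0, 97)]  |A|=777.1858
4. ⊥bis P1·P3 via (2.925,62.925): [(0, 63.273) (17, 61.2506) (17, 97) (0, 97)]  |A|=590.5497
5. canonical 4-gon: [(0, 63.273) (17, 61.2506) (17, 97) (0, 97)]
6. shoelace: 590.5497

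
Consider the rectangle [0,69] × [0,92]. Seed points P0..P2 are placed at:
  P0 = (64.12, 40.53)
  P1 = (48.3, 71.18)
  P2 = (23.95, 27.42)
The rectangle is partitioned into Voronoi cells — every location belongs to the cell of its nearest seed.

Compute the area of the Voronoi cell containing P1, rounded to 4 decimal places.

1. box [0,69]×[0,92]: [(0, 0) (69, 0) (69, 92) (0, 92)]
2. ⊥bis P1·P0 via (56.21,55.855): [(0, 26.8422) (69, 62.4566) (69, 92) (0, 92)]  |A|=3267.1927
3. ⊥bis P1·P2 via (36.125,49.3): [(0, 69.4015) (39.6789, 47.3225) (69, 62.4566) (69, 92) (0, 92)]  |A|=2422.839
4. canonical 5-gon: [(0, 69.4015) (39.6789, 47.3225) (69, 62.4566) (69, 92) (0, 92)]
5. shoelace: 2422.839

Area of P1's cell: 2422.8390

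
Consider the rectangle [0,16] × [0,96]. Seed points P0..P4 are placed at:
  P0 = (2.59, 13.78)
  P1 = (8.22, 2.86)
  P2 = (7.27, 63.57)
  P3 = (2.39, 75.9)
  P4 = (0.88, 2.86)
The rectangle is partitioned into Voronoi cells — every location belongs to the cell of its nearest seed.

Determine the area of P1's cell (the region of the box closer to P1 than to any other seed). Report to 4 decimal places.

Area of P1's cell: 124.0128

1. box [0,16]×[0,96]: [(0, 0) (16, 0) (16, 96) (0, 96)]
2. ⊥bis P1·P0 via (5.405,8.32): [(0, 5.5334) (0, 0) (16, 0) (16, 13.7824)]  |A|=154.5264
3. ⊥bis P1·P2 via (7.745,33.215): [(0, 5.5334) (0, 0) (16, 0) (16, 13.7824)]  |A|=154.5264
4. ⊥bis P1·P3 via (5.305,39.38): [(0, 5.5334) (0, 0) (16, 0) (16, 13.7824)]  |A|=154.5264
5. ⊥bis P1·P4 via (4.55,2.86): [(4.55, 7.8792) (4.55, 0) (16, 0) (16, 13.7824)]  |A|=124.0128
6. canonical 4-gon: [(4.55, 7.8792) (4.55, 0) (16, 0) (16, 13.7824)]
7. shoelace: 124.0128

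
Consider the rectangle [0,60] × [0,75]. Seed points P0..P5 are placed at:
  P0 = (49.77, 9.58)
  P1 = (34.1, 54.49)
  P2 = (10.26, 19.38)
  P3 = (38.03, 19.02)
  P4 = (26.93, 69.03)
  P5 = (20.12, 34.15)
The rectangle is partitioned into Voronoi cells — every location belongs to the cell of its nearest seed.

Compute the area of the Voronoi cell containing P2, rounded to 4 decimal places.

Area of P2's cell: 694.1170

1. box [0,60]×[0,75]: [(0, 0) (60, 0) (60, 75) (0, 75)]
2. ⊥bis P2·P0 via (30.015,14.48): [(0, 0) (26.4234, 0) (45.0263, 75) (0, 75)]  |A|=2679.3634
3. ⊥bis P2·P1 via (22.18,36.935): [(0, 51.9954) (0, 0) (26.4234, 0) (33.6525, 29.1451)]  |A|=1259.9439
4. ⊥bis P2·P3 via (24.145,19.2): [(24.3558, 35.4576) (0, 51.9954) (0, 0) (23.8961, 0)]  |A|=1056.8435
5. ⊥bis P2·P4 via (18.595,44.205): [(24.3558, 35.4576) (4.5072, 48.935) (0, 50.4483) (0, 0) (23.8961, 0)]  |A|=1053.3569
6. ⊥bis P2·P5 via (15.19,26.765): [(24.1654, 20.7733) (0, 36.9054) (0, 0) (23.8961, 0)]  |A|=694.117
7. canonical 4-gon: [(24.1654, 20.7733) (0, 36.9054) (0, 0) (23.8961, 0)]
8. shoelace: 694.117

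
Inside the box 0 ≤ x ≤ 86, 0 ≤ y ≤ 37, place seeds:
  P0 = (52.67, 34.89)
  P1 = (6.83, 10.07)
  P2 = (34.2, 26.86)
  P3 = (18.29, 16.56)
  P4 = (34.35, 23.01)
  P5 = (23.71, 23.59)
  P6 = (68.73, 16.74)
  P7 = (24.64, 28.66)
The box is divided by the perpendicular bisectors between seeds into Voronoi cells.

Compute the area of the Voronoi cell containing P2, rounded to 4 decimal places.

1. box [0,86]×[0,37]: [(0, 0) (86, 0) (86, 37) (0, 37)]
2. ⊥bis P2·P0 via (43.435,30.875): [(0, 0) (56.8582, 0) (40.7721, 37) (0, 37)]  |A|=1806.1603
3. ⊥bis P2·P1 via (20.515,18.465): [(31.8423, 0) (56.8582, 0) (40.7721, 37) (9.1448, 37)]  |A|=1047.8997
4. ⊥bis P2·P3 via (26.245,21.71): [(40.2999, 0) (56.8582, 0) (40.7721, 37) (16.3464, 37)]  |A|=758.2046
5. ⊥bis P2·P4 via (34.275,24.935): [(24.4061, 24.5505) (45.8219, 25.3849) (40.7721, 37) (16.3464, 37)]  |A|=278.5243
6. ⊥bis P2·P5 via (28.955,25.225): [(29.1082, 24.7337) (45.8219, 25.3849) (40.7721, 37) (25.2844, 37)]  |A|=193.6984
7. ⊥bis P2·P6 via (51.465,21.8): [(29.1082, 24.7337) (45.8219, 25.3849) (40.7721, 37) (25.2844, 37)]  |A|=193.6984
8. ⊥bis P2·P7 via (29.42,27.76): [(28.9473, 25.2496) (29.1082, 24.7337) (45.8219, 25.3849) (40.7721, 37) (31.1597, 37)]  |A|=159.1797
9. canonical 5-gon: [(28.9473, 25.2496) (29.1082, 24.7337) (45.8219, 25.3849) (40.7721, 37) (31.1597, 37)]
10. shoelace: 159.1797

Area of P2's cell: 159.1797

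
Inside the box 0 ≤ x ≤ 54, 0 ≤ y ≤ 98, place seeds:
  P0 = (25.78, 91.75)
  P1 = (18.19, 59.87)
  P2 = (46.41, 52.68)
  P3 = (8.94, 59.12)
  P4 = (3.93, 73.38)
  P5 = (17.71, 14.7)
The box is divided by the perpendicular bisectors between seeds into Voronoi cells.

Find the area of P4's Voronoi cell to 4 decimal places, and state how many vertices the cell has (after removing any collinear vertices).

1. box [0,54]×[0,98]: [(0, 0) (54, 0) (54, 98) (0, 98)]
2. ⊥bis P4·P0 via (14.855,82.565): [(0, 0) (54, 0) (54, 36.0044) (1.8783, 98) (0, 98)]  |A|=3676.3418
3. ⊥bis P4·P1 via (11.06,66.625): [(0, 54.951) (20.1711, 76.2419) (1.8783, 98) (0, 98)]  |A|=454.6061
4. ⊥bis P4·P2 via (25.17,63.03): [(0, 54.951) (20.1711, 76.2419) (1.8783, 98) (0, 98)]  |A|=454.6061
5. ⊥bis P4·P3 via (6.435,66.25): [(0, 63.9892) (12.835, 68.4985) (20.1711, 76.2419) (1.8783, 98) (0, 98)]  |A|=396.6038
6. ⊥bis P4·P5 via (10.82,44.04): [(0, 63.9892) (12.835, 68.4985) (20.1711, 76.2419) (1.8783, 98) (0, 98)]  |A|=396.6038
7. canonical 5-gon: [(0, 63.9892) (12.835, 68.4985) (20.1711, 76.2419) (1.8783, 98) (0, 98)]
8. shoelace: 396.6038

Area of P4's cell: 396.6038 (5 vertices)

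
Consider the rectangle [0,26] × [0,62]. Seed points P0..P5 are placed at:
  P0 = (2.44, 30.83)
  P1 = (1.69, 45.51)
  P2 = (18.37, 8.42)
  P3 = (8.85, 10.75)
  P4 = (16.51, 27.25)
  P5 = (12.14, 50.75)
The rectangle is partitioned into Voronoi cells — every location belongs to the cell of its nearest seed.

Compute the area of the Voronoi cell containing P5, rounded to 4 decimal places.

Area of P5's cell: 454.2828

1. box [0,26]×[0,62]: [(0, 0) (26, 0) (26, 62) (0, 62)]
2. ⊥bis P5·P0 via (7.29,40.79): [(0, 44.3398) (26, 31.6792) (26, 62) (0, 62)]  |A|=623.7523
3. ⊥bis P5·P1 via (6.915,48.13): [(0, 61.9204) (11.6634, 38.6604) (26, 31.6792) (26, 62) (0, 62)]  |A|=521.2277
4. ⊥bis P5·P2 via (15.255,29.585): [(0, 61.9204) (11.6634, 38.6604) (26, 31.6792) (26, 62) (0, 62)]  |A|=521.2277
5. ⊥bis P5·P3 via (10.495,30.75): [(0, 61.9204) (11.6634, 38.6604) (26, 31.6792) (26, 62) (0, 62)]  |A|=521.2277
6. ⊥bis P5·P4 via (14.325,39): [(0, 61.9204) (11.6634, 38.6604) (11.8942, 38.548) (26, 41.1711) (26, 62) (0, 62)]  |A|=454.2828
7. canonical 6-gon: [(0, 61.9204) (11.6634, 38.6604) (11.8942, 38.548) (26, 41.1711) (26, 62) (0, 62)]
8. shoelace: 454.2828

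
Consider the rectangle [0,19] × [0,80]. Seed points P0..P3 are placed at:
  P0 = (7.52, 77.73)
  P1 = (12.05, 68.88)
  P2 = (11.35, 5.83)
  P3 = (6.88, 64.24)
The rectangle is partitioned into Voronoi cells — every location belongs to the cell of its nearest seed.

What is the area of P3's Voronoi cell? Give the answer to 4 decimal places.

1. box [0,19]×[0,80]: [(0, 0) (19, 0) (19, 80) (0, 80)]
2. ⊥bis P3·P0 via (7.2,70.985): [(0, 71.3266) (0, 0) (19, 0) (19, 70.4252)]  |A|=1346.6418
3. ⊥bis P3·P1 via (9.465,66.56): [(5.4177, 71.0696) (0, 71.3266) (0, 0) (19, 0) (19, 55.9359)]  |A|=1248.243
4. ⊥bis P3·P2 via (9.115,35.035): [(5.4177, 71.0696) (0, 71.3266) (0, 34.3374) (19, 35.7915) (19, 55.9359)]  |A|=582.0182
5. canonical 5-gon: [(5.4177, 71.0696) (0, 71.3266) (0, 34.3374) (19, 35.7915) (19, 55.9359)]
6. shoelace: 582.0182

Area of P3's cell: 582.0182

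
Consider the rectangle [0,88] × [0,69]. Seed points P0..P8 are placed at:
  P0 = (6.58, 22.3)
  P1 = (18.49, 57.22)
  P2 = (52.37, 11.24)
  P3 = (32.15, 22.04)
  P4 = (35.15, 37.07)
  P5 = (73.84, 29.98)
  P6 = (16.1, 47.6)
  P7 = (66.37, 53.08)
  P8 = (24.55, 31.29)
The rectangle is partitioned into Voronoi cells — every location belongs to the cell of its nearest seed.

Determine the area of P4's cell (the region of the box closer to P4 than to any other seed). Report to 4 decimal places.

Area of P4's cell: 611.2923

1. box [0,88]×[0,69]: [(0, 0) (88, 0) (88, 69) (0, 69)]
2. ⊥bis P4·P0 via (20.865,29.685): [(36.2114, 0) (88, 0) (88, 69) (0.5401, 69)]  |A|=4804.0725
3. ⊥bis P4·P1 via (26.82,47.145): [(16.3247, 38.4675) (36.2114, 0) (88, 0) (88, 69) (53.2533, 69)]  |A|=3999.3393
4. ⊥bis P4·P2 via (43.76,24.155): [(16.3247, 38.4675) (28.8594, 14.2213) (88, 53.6483) (88, 69) (53.2533, 69)]  |A|=2044.6923
5. ⊥bis P4·P3 via (33.65,29.555): [(16.3247, 38.4675) (19.4689, 32.3856) (47.6641, 26.7578) (88, 53.6483) (88, 69) (53.2533, 69)]  |A|=1815.0424
6. ⊥bis P4·P5 via (54.495,33.525): [(16.3247, 38.4675) (19.4689, 32.3856) (47.6641, 26.7578) (54.033, 31.0036) (60.9958, 69) (53.2533, 69)]  |A|=1041.2872
7. ⊥bis P4·P6 via (25.625,42.335): [(29.5158, 49.3739) (20.0602, 32.2675) (47.6641, 26.7578) (54.033, 31.0036) (60.9958, 69) (53.2533, 69)]  |A|=978.4125
8. ⊥bis P4·P7 via (50.76,45.075): [(42.8864, 60.4287) (29.5158, 49.3739) (20.0602, 32.2675) (47.6641, 26.7578) (54.033, 31.0036) (55.071, 36.6684)]  |A|=677.8687
9. ⊥bis P4·P8 via (29.85,34.18): [(42.8864, 60.4287) (29.5158, 49.3739) (25.5134, 42.133) (32.2158, 29.8413) (47.6641, 26.7578) (54.033, 31.0036) (55.071, 36.6684)]  |A|=611.2923
10. canonical 7-gon: [(42.8864, 60.4287) (29.5158, 49.3739) (25.5134, 42.133) (32.2158, 29.8413) (47.6641, 26.7578) (54.033, 31.0036) (55.071, 36.6684)]
11. shoelace: 611.2923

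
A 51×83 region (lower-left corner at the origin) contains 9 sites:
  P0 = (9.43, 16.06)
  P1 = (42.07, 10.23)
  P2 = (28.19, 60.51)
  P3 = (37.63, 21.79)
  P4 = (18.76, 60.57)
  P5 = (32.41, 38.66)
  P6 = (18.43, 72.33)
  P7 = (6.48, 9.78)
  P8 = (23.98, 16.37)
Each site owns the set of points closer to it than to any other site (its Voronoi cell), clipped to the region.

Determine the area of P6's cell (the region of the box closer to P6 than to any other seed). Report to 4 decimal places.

1. box [0,51]×[0,83]: [(0, 0) (51, 0) (51, 83) (0, 83)]
2. ⊥bis P6·P0 via (13.93,44.195): [(0, 46.423) (51, 38.2659) (51, 83) (0, 83)]  |A|=2073.4326
3. ⊥bis P6·P1 via (30.25,41.28): [(0, 46.423) (30.8137, 41.4946) (51, 49.179) (51, 83) (0, 83)]  |A|=1963.2846
4. ⊥bis P6·P2 via (23.31,66.42): [(0, 47.1725) (43.3895, 83) (0, 83)]  |A|=777.2683
5. ⊥bis P6·P3 via (28.03,47.06): [(0, 47.1725) (43.3895, 83) (0, 83)]  |A|=777.2683
6. ⊥bis P6·P4 via (18.595,66.45): [(0, 65.9282) (23.5135, 66.588) (43.3895, 83) (0, 83)]  |A|=556.7623
7. ⊥bis P6·P5 via (25.42,55.495): [(0, 65.9282) (23.5135, 66.588) (43.3895, 83) (0, 83)]  |A|=556.7623
8. ⊥bis P6·P7 via (12.455,41.055): [(0, 65.9282) (23.5135, 66.588) (43.3895, 83) (0, 83)]  |A|=556.7623
9. ⊥bis P6·P8 via (21.205,44.35): [(0, 65.9282) (23.5135, 66.588) (43.3895, 83) (0, 83)]  |A|=556.7623
10. canonical 4-gon: [(0, 65.9282) (23.5135, 66.588) (43.3895, 83) (0, 83)]
11. shoelace: 556.7623

Area of P6's cell: 556.7623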